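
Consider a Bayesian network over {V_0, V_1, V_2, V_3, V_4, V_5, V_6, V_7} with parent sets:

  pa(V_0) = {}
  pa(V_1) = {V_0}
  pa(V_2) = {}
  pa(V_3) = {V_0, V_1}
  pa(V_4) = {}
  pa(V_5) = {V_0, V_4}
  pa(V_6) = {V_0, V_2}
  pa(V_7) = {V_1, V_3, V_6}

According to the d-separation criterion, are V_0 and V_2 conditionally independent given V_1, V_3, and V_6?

We examine all 5 paths between V_0 and V_2:
  1. V_0 → V_3 ← V_1 → V_7 ← V_6 ← V_2 — V_3:collider[open]; V_1:fork[blocks]; V_7:collider[blocks]; V_6:chain[blocks] ⇒ blocked
  2. V_0 → V_3 → V_7 ← V_6 ← V_2 — V_3:chain[blocks]; V_7:collider[blocks]; V_6:chain[blocks] ⇒ blocked
  3. V_0 → V_1 → V_3 → V_7 ← V_6 ← V_2 — V_1:chain[blocks]; V_3:chain[blocks]; V_7:collider[blocks]; V_6:chain[blocks] ⇒ blocked
  4. V_0 → V_1 → V_7 ← V_6 ← V_2 — V_1:chain[blocks]; V_7:collider[blocks]; V_6:chain[blocks] ⇒ blocked
  5. V_0 → V_6 ← V_2 — V_6:collider[open] ⇒ active
Because an active path exists, V_0 and V_2 are not d-separated.

No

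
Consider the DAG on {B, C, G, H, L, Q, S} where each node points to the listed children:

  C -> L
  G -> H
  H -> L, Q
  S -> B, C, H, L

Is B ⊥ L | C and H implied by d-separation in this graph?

No

3 paths connect B and L; each must be blocked for d-separation to hold:
Path 1: B ← S → L
  S is a fork and S is not conditioned on — no node blocks this path, so it is active.
Path 2: B ← S → H → L
  H is a chain here and H is conditioned on, so the path is blocked at H.
Path 3: B ← S → C → L
  C is a chain here and C is conditioned on, so the path is blocked at C.
Because an active path exists, B and L are not d-separated.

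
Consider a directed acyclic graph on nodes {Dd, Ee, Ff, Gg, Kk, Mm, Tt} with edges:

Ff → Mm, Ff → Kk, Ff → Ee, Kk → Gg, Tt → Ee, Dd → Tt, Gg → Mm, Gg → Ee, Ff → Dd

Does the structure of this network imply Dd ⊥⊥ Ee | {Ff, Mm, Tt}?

4 paths connect Dd and Ee; each must be blocked for d-separation to hold:
Path 1: Dd ← Ff → Kk → Gg → Ee
  Ff is a fork here and Ff is conditioned on, so the path is blocked at Ff.
Path 2: Dd ← Ff → Mm ← Gg → Ee
  Ff is a fork here and Ff is conditioned on, so the path is blocked at Ff.
Path 3: Dd ← Ff → Ee
  Ff is a fork here and Ff is conditioned on, so the path is blocked at Ff.
Path 4: Dd → Tt → Ee
  Tt is a chain here and Tt is conditioned on, so the path is blocked at Tt.
All paths are blocked; Dd ⊥ Ee | {Ff, Mm, Tt} holds.

Yes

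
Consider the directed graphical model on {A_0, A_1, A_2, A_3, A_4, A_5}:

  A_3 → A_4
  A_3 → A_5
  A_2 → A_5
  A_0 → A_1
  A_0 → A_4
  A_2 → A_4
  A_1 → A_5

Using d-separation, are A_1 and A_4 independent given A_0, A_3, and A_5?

No — A_1 and A_4 are not d-separated given {A_0, A_3, A_5}.

Enumerating the 3 paths from A_1 to A_4 and testing each for blocking by {A_0, A_3, A_5}:
Path 1: A_1 → A_5 ← A_3 → A_4
  A_3 is a fork here and A_3 is conditioned on, so the path is blocked at A_3.
Path 2: A_1 → A_5 ← A_2 → A_4
  A_5 is a collider and A_5 is conditioned on, which opens it; A_2 is a fork and A_2 is not conditioned on — no node blocks this path, so it is active.
Path 3: A_1 ← A_0 → A_4
  A_0 is a fork here and A_0 is conditioned on, so the path is blocked at A_0.
Since the path A_1 → A_5 ← A_2 → A_4 is active, A_1 and A_4 are not d-separated given {A_0, A_3, A_5}.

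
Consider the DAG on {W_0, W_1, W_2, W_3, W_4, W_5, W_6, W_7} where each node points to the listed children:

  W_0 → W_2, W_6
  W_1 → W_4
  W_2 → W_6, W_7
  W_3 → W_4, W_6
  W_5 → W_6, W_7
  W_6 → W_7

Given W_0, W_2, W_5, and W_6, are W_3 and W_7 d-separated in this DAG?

Yes

4 paths connect W_3 and W_7; each must be blocked for d-separation to hold:
Path 1: W_3 → W_6 ← W_5 → W_7
  W_5 is a fork here and W_5 is conditioned on, so the path is blocked at W_5.
Path 2: W_3 → W_6 → W_7
  W_6 is a chain here and W_6 is conditioned on, so the path is blocked at W_6.
Path 3: W_3 → W_6 ← W_2 → W_7
  W_2 is a fork here and W_2 is conditioned on, so the path is blocked at W_2.
Path 4: W_3 → W_6 ← W_0 → W_2 → W_7
  W_0 is a fork here and W_0 is conditioned on, so the path is blocked at W_0.
Every path is blocked, so W_3 and W_7 are d-separated given {W_0, W_2, W_5, W_6}.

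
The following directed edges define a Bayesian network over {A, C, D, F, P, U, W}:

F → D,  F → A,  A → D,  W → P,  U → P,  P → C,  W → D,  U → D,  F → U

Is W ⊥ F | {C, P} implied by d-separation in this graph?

There are 6 undirected paths between W and F; checking each against the conditioning set {C, P}:
Path 1: W → P ← U ← F
  P is a collider and P is conditioned on, which opens it; U is a chain and U is not conditioned on — no node blocks this path, so it is active.
Path 2: W → P ← U → D ← A ← F
  D is a collider here and neither D nor any of its descendants is conditioned on, so the collider stays closed — the path is blocked at D.
Path 3: W → P ← U → D ← F
  D is a collider here and neither D nor any of its descendants is conditioned on, so the collider stays closed — the path is blocked at D.
Path 4: W → D ← A ← F
  D is a collider here and neither D nor any of its descendants is conditioned on, so the collider stays closed — the path is blocked at D.
Path 5: W → D ← U ← F
  D is a collider here and neither D nor any of its descendants is conditioned on, so the collider stays closed — the path is blocked at D.
Path 6: W → D ← F
  D is a collider here and neither D nor any of its descendants is conditioned on, so the collider stays closed — the path is blocked at D.
Because an active path exists, W and F are not d-separated.

No — W and F are not d-separated given {C, P}.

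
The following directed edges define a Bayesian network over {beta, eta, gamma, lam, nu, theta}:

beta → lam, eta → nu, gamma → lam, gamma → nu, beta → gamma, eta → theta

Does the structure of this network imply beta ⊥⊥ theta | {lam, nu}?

No

2 paths connect beta and theta; each must be blocked for d-separation to hold:
Path 1: beta → gamma → nu ← eta → theta
  gamma is a chain and gamma is not conditioned on; nu is a collider and nu is conditioned on, which opens it; eta is a fork and eta is not conditioned on — no node blocks this path, so it is active.
Path 2: beta → lam ← gamma → nu ← eta → theta
  lam is a collider and lam is conditioned on, which opens it; gamma is a fork and gamma is not conditioned on; nu is a collider and nu is conditioned on, which opens it; eta is a fork and eta is not conditioned on — no node blocks this path, so it is active.
Since the path beta → gamma → nu ← eta → theta is active, beta and theta are not d-separated given {lam, nu}.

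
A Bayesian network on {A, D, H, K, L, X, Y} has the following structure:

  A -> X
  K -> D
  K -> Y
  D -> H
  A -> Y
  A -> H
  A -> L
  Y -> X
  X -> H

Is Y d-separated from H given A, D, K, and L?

No

There are 5 undirected paths between Y and H; checking each against the conditioning set {A, D, K, L}:
Path 1: Y ← A → X → H
  A is a fork here and A is conditioned on, so the path is blocked at A.
Path 2: Y ← A → H
  A is a fork here and A is conditioned on, so the path is blocked at A.
Path 3: Y → X ← A → H
  X is a collider here and neither X nor any of its descendants is conditioned on, so the collider stays closed — the path is blocked at X.
Path 4: Y → X → H
  X is a chain and X is not conditioned on — no node blocks this path, so it is active.
Path 5: Y ← K → D → H
  K is a fork here and K is conditioned on, so the path is blocked at K.
Because an active path exists, Y and H are not d-separated.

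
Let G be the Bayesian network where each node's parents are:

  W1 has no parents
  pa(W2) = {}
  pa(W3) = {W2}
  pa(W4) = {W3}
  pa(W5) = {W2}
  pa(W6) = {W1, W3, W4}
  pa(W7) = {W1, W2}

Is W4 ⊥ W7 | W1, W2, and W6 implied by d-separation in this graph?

We examine all 4 paths between W4 and W7:
  1. W4 → W6 ← W3 ← W2 → W7 — W6:collider[open]; W3:chain[open]; W2:fork[blocks] ⇒ blocked
  2. W4 → W6 ← W1 → W7 — W6:collider[open]; W1:fork[blocks] ⇒ blocked
  3. W4 ← W3 → W6 ← W1 → W7 — W3:fork[open]; W6:collider[open]; W1:fork[blocks] ⇒ blocked
  4. W4 ← W3 ← W2 → W7 — W3:chain[open]; W2:fork[blocks] ⇒ blocked
All paths are blocked; W4 ⊥ W7 | {W1, W2, W6} holds.

Yes — W4 and W7 are d-separated given {W1, W2, W6}.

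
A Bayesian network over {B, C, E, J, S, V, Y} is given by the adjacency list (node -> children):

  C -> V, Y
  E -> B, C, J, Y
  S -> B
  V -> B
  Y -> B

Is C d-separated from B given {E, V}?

There are 5 undirected paths between C and B; checking each against the conditioning set {E, V}:
  1. C → V → B — V:chain[blocks] ⇒ blocked
  2. C → Y → B — Y:chain[open] ⇒ active
  3. C → Y ← E → B — Y:collider[blocks]; E:fork[blocks] ⇒ blocked
  4. C ← E → B — E:fork[blocks] ⇒ blocked
  5. C ← E → Y → B — E:fork[blocks]; Y:chain[open] ⇒ blocked
At least one path is unblocked, so d-separation fails.

No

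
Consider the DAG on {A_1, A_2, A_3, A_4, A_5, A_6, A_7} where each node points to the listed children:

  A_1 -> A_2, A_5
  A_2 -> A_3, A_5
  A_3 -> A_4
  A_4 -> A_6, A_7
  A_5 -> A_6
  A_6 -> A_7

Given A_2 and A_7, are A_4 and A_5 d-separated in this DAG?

No

There are 4 undirected paths between A_4 and A_5; checking each against the conditioning set {A_2, A_7}:
Path 1: A_4 → A_6 ← A_5
  A_6 is a collider and its descendant A_7 is conditioned on, which opens it — no node blocks this path, so it is active.
Path 2: A_4 ← A_3 ← A_2 ← A_1 → A_5
  A_2 is a chain here and A_2 is conditioned on, so the path is blocked at A_2.
Path 3: A_4 ← A_3 ← A_2 → A_5
  A_2 is a fork here and A_2 is conditioned on, so the path is blocked at A_2.
Path 4: A_4 → A_7 ← A_6 ← A_5
  A_7 is a collider and A_7 is conditioned on, which opens it; A_6 is a chain and A_6 is not conditioned on — no node blocks this path, so it is active.
At least one path is unblocked, so d-separation fails.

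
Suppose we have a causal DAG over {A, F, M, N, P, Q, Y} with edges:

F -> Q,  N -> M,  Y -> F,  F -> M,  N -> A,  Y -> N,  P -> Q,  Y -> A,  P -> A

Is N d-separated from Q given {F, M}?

Yes

We examine all 6 paths between N and Q:
  1. N → M ← F ← Y → A ← P → Q — M:collider[open]; F:chain[blocks]; Y:fork[open]; A:collider[blocks]; P:fork[open] ⇒ blocked
  2. N → M ← F → Q — M:collider[open]; F:fork[blocks] ⇒ blocked
  3. N → A ← P → Q — A:collider[blocks]; P:fork[open] ⇒ blocked
  4. N → A ← Y → F → Q — A:collider[blocks]; Y:fork[open]; F:chain[blocks] ⇒ blocked
  5. N ← Y → A ← P → Q — Y:fork[open]; A:collider[blocks]; P:fork[open] ⇒ blocked
  6. N ← Y → F → Q — Y:fork[open]; F:chain[blocks] ⇒ blocked
Since every path is blocked, d-separation holds.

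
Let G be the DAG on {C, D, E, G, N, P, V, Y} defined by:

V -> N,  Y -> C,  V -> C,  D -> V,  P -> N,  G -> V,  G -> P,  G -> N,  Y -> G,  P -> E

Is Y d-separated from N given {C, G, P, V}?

There are 6 undirected paths between Y and N; checking each against the conditioning set {C, G, P, V}:
  1. Y → C ← V → N — C:collider[open]; V:fork[blocks] ⇒ blocked
  2. Y → C ← V ← G → P → N — C:collider[open]; V:chain[blocks]; G:fork[blocks]; P:chain[blocks] ⇒ blocked
  3. Y → C ← V ← G → N — C:collider[open]; V:chain[blocks]; G:fork[blocks] ⇒ blocked
  4. Y → G → P → N — G:chain[blocks]; P:chain[blocks] ⇒ blocked
  5. Y → G → N — G:chain[blocks] ⇒ blocked
  6. Y → G → V → N — G:chain[blocks]; V:chain[blocks] ⇒ blocked
All paths are blocked; Y ⊥ N | {C, G, P, V} holds.

Yes — Y and N are d-separated given {C, G, P, V}.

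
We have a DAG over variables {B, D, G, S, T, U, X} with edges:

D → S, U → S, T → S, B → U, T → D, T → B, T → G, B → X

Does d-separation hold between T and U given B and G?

Yes

Enumerating the 3 paths from T to U and testing each for blocking by {B, G}:
Path 1: T → B → U
  B is a chain here and B is conditioned on, so the path is blocked at B.
Path 2: T → D → S ← U
  S is a collider here and neither S nor any of its descendants is conditioned on, so the collider stays closed — the path is blocked at S.
Path 3: T → S ← U
  S is a collider here and neither S nor any of its descendants is conditioned on, so the collider stays closed — the path is blocked at S.
All paths are blocked; T ⊥ U | {B, G} holds.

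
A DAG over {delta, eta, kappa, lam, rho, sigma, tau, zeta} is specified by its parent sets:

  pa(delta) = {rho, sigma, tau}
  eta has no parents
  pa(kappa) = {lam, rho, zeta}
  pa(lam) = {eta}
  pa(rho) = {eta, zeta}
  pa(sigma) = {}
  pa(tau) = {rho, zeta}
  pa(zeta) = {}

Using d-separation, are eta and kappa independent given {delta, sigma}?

5 paths connect eta and kappa; each must be blocked for d-separation to hold:
Path 1: eta → rho → delta ← tau ← zeta → kappa
  rho is a chain and rho is not conditioned on; delta is a collider and delta is conditioned on, which opens it; tau is a chain and tau is not conditioned on; zeta is a fork and zeta is not conditioned on — no node blocks this path, so it is active.
Path 2: eta → rho ← zeta → kappa
  rho is a collider and its descendant delta is conditioned on, which opens it; zeta is a fork and zeta is not conditioned on — no node blocks this path, so it is active.
Path 3: eta → rho → kappa
  rho is a chain and rho is not conditioned on — no node blocks this path, so it is active.
Path 4: eta → rho → tau ← zeta → kappa
  rho is a chain and rho is not conditioned on; tau is a collider and its descendant delta is conditioned on, which opens it; zeta is a fork and zeta is not conditioned on — no node blocks this path, so it is active.
Path 5: eta → lam → kappa
  lam is a chain and lam is not conditioned on — no node blocks this path, so it is active.
Because an active path exists, eta and kappa are not d-separated.

No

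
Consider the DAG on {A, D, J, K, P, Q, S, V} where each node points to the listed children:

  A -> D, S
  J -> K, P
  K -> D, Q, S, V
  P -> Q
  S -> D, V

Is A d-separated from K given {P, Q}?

Yes

6 paths connect A and K; each must be blocked for d-separation to hold:
  1. A → D ← K — D:collider[blocks] ⇒ blocked
  2. A → D ← S ← K — D:collider[blocks]; S:chain[open] ⇒ blocked
  3. A → D ← S → V ← K — D:collider[blocks]; S:fork[open]; V:collider[blocks] ⇒ blocked
  4. A → S → D ← K — S:chain[open]; D:collider[blocks] ⇒ blocked
  5. A → S ← K — S:collider[blocks] ⇒ blocked
  6. A → S → V ← K — S:chain[open]; V:collider[blocks] ⇒ blocked
Every path is blocked, so A and K are d-separated given {P, Q}.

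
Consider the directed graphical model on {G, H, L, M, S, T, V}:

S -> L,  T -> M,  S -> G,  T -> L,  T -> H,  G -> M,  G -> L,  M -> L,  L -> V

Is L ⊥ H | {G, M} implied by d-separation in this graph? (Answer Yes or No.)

No

We examine all 4 paths between L and H:
  1. L ← T → H — T:fork[open] ⇒ active
  2. L ← G → M ← T → H — G:fork[blocks]; M:collider[open]; T:fork[open] ⇒ blocked
  3. L ← S → G → M ← T → H — S:fork[open]; G:chain[blocks]; M:collider[open]; T:fork[open] ⇒ blocked
  4. L ← M ← T → H — M:chain[blocks]; T:fork[open] ⇒ blocked
Since the path L ← T → H is active, L and H are not d-separated given {G, M}.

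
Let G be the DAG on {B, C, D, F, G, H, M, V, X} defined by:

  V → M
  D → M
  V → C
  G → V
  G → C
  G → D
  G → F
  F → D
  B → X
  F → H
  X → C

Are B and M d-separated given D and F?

Yes — B and M are d-separated given {D, F}.

6 paths connect B and M; each must be blocked for d-separation to hold:
Path 1: B → X → C ← V → M
  C is a collider here and neither C nor any of its descendants is conditioned on, so the collider stays closed — the path is blocked at C.
Path 2: B → X → C ← V ← G → D → M
  C is a collider here and neither C nor any of its descendants is conditioned on, so the collider stays closed — the path is blocked at C.
Path 3: B → X → C ← V ← G → F → D → M
  C is a collider here and neither C nor any of its descendants is conditioned on, so the collider stays closed — the path is blocked at C.
Path 4: B → X → C ← G → D → M
  C is a collider here and neither C nor any of its descendants is conditioned on, so the collider stays closed — the path is blocked at C.
Path 5: B → X → C ← G → F → D → M
  C is a collider here and neither C nor any of its descendants is conditioned on, so the collider stays closed — the path is blocked at C.
Path 6: B → X → C ← G → V → M
  C is a collider here and neither C nor any of its descendants is conditioned on, so the collider stays closed — the path is blocked at C.
Every path is blocked, so B and M are d-separated given {D, F}.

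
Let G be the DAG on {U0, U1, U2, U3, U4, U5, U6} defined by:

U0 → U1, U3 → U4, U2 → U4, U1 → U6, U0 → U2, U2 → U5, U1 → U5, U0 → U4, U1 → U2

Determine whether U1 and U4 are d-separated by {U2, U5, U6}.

We examine all 6 paths between U1 and U4:
Path 1: U1 ← U0 → U4
  U0 is a fork and U0 is not conditioned on — no node blocks this path, so it is active.
Path 2: U1 ← U0 → U2 → U4
  U2 is a chain here and U2 is conditioned on, so the path is blocked at U2.
Path 3: U1 → U5 ← U2 → U4
  U2 is a fork here and U2 is conditioned on, so the path is blocked at U2.
Path 4: U1 → U5 ← U2 ← U0 → U4
  U2 is a chain here and U2 is conditioned on, so the path is blocked at U2.
Path 5: U1 → U2 → U4
  U2 is a chain here and U2 is conditioned on, so the path is blocked at U2.
Path 6: U1 → U2 ← U0 → U4
  U2 is a collider and U2 is conditioned on, which opens it; U0 is a fork and U0 is not conditioned on — no node blocks this path, so it is active.
Because an active path exists, U1 and U4 are not d-separated.

No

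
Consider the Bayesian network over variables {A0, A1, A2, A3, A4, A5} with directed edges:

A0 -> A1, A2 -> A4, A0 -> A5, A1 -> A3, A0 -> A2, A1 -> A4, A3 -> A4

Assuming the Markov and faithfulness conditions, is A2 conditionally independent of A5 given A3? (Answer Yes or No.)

No

There are 3 undirected paths between A2 and A5; checking each against the conditioning set {A3}:
Path 1: A2 ← A0 → A5
  A0 is a fork and A0 is not conditioned on — no node blocks this path, so it is active.
Path 2: A2 → A4 ← A1 ← A0 → A5
  A4 is a collider here and neither A4 nor any of its descendants is conditioned on, so the collider stays closed — the path is blocked at A4.
Path 3: A2 → A4 ← A3 ← A1 ← A0 → A5
  A4 is a collider here and neither A4 nor any of its descendants is conditioned on, so the collider stays closed — the path is blocked at A4.
Because an active path exists, A2 and A5 are not d-separated.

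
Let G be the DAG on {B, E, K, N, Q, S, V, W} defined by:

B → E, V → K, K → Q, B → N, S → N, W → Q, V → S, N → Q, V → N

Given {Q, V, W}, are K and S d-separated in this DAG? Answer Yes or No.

There are 4 undirected paths between K and S; checking each against the conditioning set {Q, V, W}:
Path 1: K → Q ← N ← S
  Q is a collider and Q is conditioned on, which opens it; N is a chain and N is not conditioned on — no node blocks this path, so it is active.
Path 2: K → Q ← N ← V → S
  V is a fork here and V is conditioned on, so the path is blocked at V.
Path 3: K ← V → N ← S
  V is a fork here and V is conditioned on, so the path is blocked at V.
Path 4: K ← V → S
  V is a fork here and V is conditioned on, so the path is blocked at V.
Because an active path exists, K and S are not d-separated.

No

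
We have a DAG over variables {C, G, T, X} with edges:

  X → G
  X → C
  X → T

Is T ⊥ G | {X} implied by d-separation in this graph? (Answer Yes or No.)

The only undirected path from T to G is:
Path 1: T ← X → G
  X is a fork here and X is conditioned on, so the path is blocked at X.
Every path is blocked, so T and G are d-separated given {X}.

Yes — T and G are d-separated given {X}.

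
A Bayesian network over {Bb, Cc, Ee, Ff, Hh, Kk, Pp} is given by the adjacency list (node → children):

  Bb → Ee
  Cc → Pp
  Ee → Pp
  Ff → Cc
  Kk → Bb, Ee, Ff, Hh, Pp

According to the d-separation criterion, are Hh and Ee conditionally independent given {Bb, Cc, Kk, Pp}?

4 paths connect Hh and Ee; each must be blocked for d-separation to hold:
Path 1: Hh ← Kk → Ff → Cc → Pp ← Ee
  Kk is a fork here and Kk is conditioned on, so the path is blocked at Kk.
Path 2: Hh ← Kk → Pp ← Ee
  Kk is a fork here and Kk is conditioned on, so the path is blocked at Kk.
Path 3: Hh ← Kk → Ee
  Kk is a fork here and Kk is conditioned on, so the path is blocked at Kk.
Path 4: Hh ← Kk → Bb → Ee
  Kk is a fork here and Kk is conditioned on, so the path is blocked at Kk.
Since every path is blocked, d-separation holds.

Yes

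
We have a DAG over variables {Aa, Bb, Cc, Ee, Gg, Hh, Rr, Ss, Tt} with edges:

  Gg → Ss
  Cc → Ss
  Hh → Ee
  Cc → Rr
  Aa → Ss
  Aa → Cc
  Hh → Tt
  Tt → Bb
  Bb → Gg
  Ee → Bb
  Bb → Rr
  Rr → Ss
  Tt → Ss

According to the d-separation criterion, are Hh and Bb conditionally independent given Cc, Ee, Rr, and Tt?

There are 6 undirected paths between Hh and Bb; checking each against the conditioning set {Cc, Ee, Rr, Tt}:
Path 1: Hh → Tt → Bb
  Tt is a chain here and Tt is conditioned on, so the path is blocked at Tt.
Path 2: Hh → Tt → Ss ← Cc → Rr ← Bb
  Tt is a chain here and Tt is conditioned on, so the path is blocked at Tt.
Path 3: Hh → Tt → Ss ← Aa → Cc → Rr ← Bb
  Tt is a chain here and Tt is conditioned on, so the path is blocked at Tt.
Path 4: Hh → Tt → Ss ← Rr ← Bb
  Tt is a chain here and Tt is conditioned on, so the path is blocked at Tt.
Path 5: Hh → Tt → Ss ← Gg ← Bb
  Tt is a chain here and Tt is conditioned on, so the path is blocked at Tt.
Path 6: Hh → Ee → Bb
  Ee is a chain here and Ee is conditioned on, so the path is blocked at Ee.
All paths are blocked; Hh ⊥ Bb | {Cc, Ee, Rr, Tt} holds.

Yes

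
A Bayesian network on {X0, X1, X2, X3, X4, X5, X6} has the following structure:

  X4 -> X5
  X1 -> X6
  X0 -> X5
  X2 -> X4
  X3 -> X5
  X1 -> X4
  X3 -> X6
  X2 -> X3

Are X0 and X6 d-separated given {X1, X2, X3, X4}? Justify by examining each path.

Yes

We examine all 4 paths between X0 and X6:
Path 1: X0 → X5 ← X4 ← X2 → X3 → X6
  X5 is a collider here and neither X5 nor any of its descendants is conditioned on, so the collider stays closed — the path is blocked at X5.
Path 2: X0 → X5 ← X4 ← X1 → X6
  X5 is a collider here and neither X5 nor any of its descendants is conditioned on, so the collider stays closed — the path is blocked at X5.
Path 3: X0 → X5 ← X3 ← X2 → X4 ← X1 → X6
  X5 is a collider here and neither X5 nor any of its descendants is conditioned on, so the collider stays closed — the path is blocked at X5.
Path 4: X0 → X5 ← X3 → X6
  X5 is a collider here and neither X5 nor any of its descendants is conditioned on, so the collider stays closed — the path is blocked at X5.
Since every path is blocked, d-separation holds.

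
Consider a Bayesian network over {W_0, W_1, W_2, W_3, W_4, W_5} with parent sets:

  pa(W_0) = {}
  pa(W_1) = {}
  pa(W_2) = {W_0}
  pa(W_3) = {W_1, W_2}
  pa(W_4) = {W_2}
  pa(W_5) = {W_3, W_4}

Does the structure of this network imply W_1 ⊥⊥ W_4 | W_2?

Enumerating the 2 paths from W_1 to W_4 and testing each for blocking by {W_2}:
  1. W_1 → W_3 ← W_2 → W_4 — W_3:collider[blocks]; W_2:fork[blocks] ⇒ blocked
  2. W_1 → W_3 → W_5 ← W_4 — W_3:chain[open]; W_5:collider[blocks] ⇒ blocked
Since every path is blocked, d-separation holds.

Yes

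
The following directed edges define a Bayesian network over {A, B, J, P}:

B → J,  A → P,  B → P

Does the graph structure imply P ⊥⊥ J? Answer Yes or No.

No

The only undirected path from P to J is:
Path 1: P ← B → J
  B is a fork and B is not conditioned on — no node blocks this path, so it is active.
At least one path is unblocked, so d-separation fails.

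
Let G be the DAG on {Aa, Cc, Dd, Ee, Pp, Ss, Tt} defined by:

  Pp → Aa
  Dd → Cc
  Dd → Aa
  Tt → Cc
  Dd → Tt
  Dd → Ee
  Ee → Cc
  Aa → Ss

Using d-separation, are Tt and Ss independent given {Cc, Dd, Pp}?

Yes

There are 3 undirected paths between Tt and Ss; checking each against the conditioning set {Cc, Dd, Pp}:
  1. Tt ← Dd → Aa → Ss — Dd:fork[blocks]; Aa:chain[open] ⇒ blocked
  2. Tt → Cc ← Dd → Aa → Ss — Cc:collider[open]; Dd:fork[blocks]; Aa:chain[open] ⇒ blocked
  3. Tt → Cc ← Ee ← Dd → Aa → Ss — Cc:collider[open]; Ee:chain[open]; Dd:fork[blocks]; Aa:chain[open] ⇒ blocked
All paths are blocked; Tt ⊥ Ss | {Cc, Dd, Pp} holds.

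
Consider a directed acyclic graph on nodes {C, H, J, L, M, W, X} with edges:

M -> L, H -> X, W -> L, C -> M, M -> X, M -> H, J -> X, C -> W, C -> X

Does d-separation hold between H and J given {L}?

Yes

There are 4 undirected paths between H and J; checking each against the conditioning set {L}:
Path 1: H ← M ← C → X ← J
  X is a collider here and neither X nor any of its descendants is conditioned on, so the collider stays closed — the path is blocked at X.
Path 2: H ← M → L ← W ← C → X ← J
  X is a collider here and neither X nor any of its descendants is conditioned on, so the collider stays closed — the path is blocked at X.
Path 3: H ← M → X ← J
  X is a collider here and neither X nor any of its descendants is conditioned on, so the collider stays closed — the path is blocked at X.
Path 4: H → X ← J
  X is a collider here and neither X nor any of its descendants is conditioned on, so the collider stays closed — the path is blocked at X.
Every path is blocked, so H and J are d-separated given {L}.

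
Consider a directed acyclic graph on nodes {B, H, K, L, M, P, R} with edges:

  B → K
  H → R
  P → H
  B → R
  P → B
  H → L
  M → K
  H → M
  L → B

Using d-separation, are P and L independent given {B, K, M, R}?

No

There are 6 undirected paths between P and L; checking each against the conditioning set {B, K, M, R}:
  1. P → B ← L — B:collider[open] ⇒ active
  2. P → B → K ← M ← H → L — B:chain[blocks]; K:collider[open]; M:chain[blocks]; H:fork[open] ⇒ blocked
  3. P → B → R ← H → L — B:chain[blocks]; R:collider[open]; H:fork[open] ⇒ blocked
  4. P → H → L — H:chain[open] ⇒ active
  5. P → H → M → K ← B ← L — H:chain[open]; M:chain[blocks]; K:collider[open]; B:chain[blocks] ⇒ blocked
  6. P → H → R ← B ← L — H:chain[open]; R:collider[open]; B:chain[blocks] ⇒ blocked
At least one path is unblocked, so d-separation fails.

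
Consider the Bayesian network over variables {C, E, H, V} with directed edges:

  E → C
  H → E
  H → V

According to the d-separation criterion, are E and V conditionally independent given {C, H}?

Yes

Only one path connects E and V:
  1. E ← H → V — H:fork[blocks] ⇒ blocked
Every path is blocked, so E and V are d-separated given {C, H}.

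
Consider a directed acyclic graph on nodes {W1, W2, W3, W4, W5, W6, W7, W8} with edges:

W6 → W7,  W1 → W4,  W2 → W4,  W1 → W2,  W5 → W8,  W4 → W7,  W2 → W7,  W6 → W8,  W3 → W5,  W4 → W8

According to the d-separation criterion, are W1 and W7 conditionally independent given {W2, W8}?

No

There are 6 undirected paths between W1 and W7; checking each against the conditioning set {W2, W8}:
  1. W1 → W4 → W7 — W4:chain[open] ⇒ active
  2. W1 → W4 ← W2 → W7 — W4:collider[open]; W2:fork[blocks] ⇒ blocked
  3. W1 → W4 → W8 ← W6 → W7 — W4:chain[open]; W8:collider[open]; W6:fork[open] ⇒ active
  4. W1 → W2 → W4 → W7 — W2:chain[blocks]; W4:chain[open] ⇒ blocked
  5. W1 → W2 → W4 → W8 ← W6 → W7 — W2:chain[blocks]; W4:chain[open]; W8:collider[open]; W6:fork[open] ⇒ blocked
  6. W1 → W2 → W7 — W2:chain[blocks] ⇒ blocked
Since the path W1 → W4 → W7 is active, W1 and W7 are not d-separated given {W2, W8}.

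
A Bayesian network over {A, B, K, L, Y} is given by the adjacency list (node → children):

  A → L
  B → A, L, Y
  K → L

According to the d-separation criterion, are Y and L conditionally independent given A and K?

No — Y and L are not d-separated given {A, K}.

2 paths connect Y and L; each must be blocked for d-separation to hold:
Path 1: Y ← B → L
  B is a fork and B is not conditioned on — no node blocks this path, so it is active.
Path 2: Y ← B → A → L
  A is a chain here and A is conditioned on, so the path is blocked at A.
Since the path Y ← B → L is active, Y and L are not d-separated given {A, K}.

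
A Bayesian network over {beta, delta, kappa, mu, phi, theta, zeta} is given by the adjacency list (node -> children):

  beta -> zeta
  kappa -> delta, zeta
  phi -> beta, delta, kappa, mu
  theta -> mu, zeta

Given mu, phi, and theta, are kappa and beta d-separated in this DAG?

There are 6 undirected paths between kappa and beta; checking each against the conditioning set {mu, phi, theta}:
Path 1: kappa → delta ← phi → mu ← theta → zeta ← beta
  delta is a collider here and neither delta nor any of its descendants is conditioned on, so the collider stays closed — the path is blocked at delta.
Path 2: kappa → delta ← phi → beta
  delta is a collider here and neither delta nor any of its descendants is conditioned on, so the collider stays closed — the path is blocked at delta.
Path 3: kappa → zeta ← beta
  zeta is a collider here and neither zeta nor any of its descendants is conditioned on, so the collider stays closed — the path is blocked at zeta.
Path 4: kappa → zeta ← theta → mu ← phi → beta
  zeta is a collider here and neither zeta nor any of its descendants is conditioned on, so the collider stays closed — the path is blocked at zeta.
Path 5: kappa ← phi → mu ← theta → zeta ← beta
  phi is a fork here and phi is conditioned on, so the path is blocked at phi.
Path 6: kappa ← phi → beta
  phi is a fork here and phi is conditioned on, so the path is blocked at phi.
Every path is blocked, so kappa and beta are d-separated given {mu, phi, theta}.

Yes — kappa and beta are d-separated given {mu, phi, theta}.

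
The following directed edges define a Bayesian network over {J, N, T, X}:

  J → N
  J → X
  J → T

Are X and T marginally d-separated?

The only undirected path from X to T is:
  1. X ← J → T — J:fork[open] ⇒ active
Since the path X ← J → T is active, X and T are not d-separated given ∅.

No — X and T are not d-separated given ∅.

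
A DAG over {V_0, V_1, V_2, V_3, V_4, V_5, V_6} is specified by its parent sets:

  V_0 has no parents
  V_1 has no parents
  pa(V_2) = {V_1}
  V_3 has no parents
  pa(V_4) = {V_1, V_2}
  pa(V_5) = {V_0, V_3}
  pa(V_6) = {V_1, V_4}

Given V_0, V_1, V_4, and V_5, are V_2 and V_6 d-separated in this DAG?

Enumerating the 4 paths from V_2 to V_6 and testing each for blocking by {V_0, V_1, V_4, V_5}:
Path 1: V_2 → V_4 → V_6
  V_4 is a chain here and V_4 is conditioned on, so the path is blocked at V_4.
Path 2: V_2 → V_4 ← V_1 → V_6
  V_1 is a fork here and V_1 is conditioned on, so the path is blocked at V_1.
Path 3: V_2 ← V_1 → V_4 → V_6
  V_1 is a fork here and V_1 is conditioned on, so the path is blocked at V_1.
Path 4: V_2 ← V_1 → V_6
  V_1 is a fork here and V_1 is conditioned on, so the path is blocked at V_1.
All paths are blocked; V_2 ⊥ V_6 | {V_0, V_1, V_4, V_5} holds.

Yes — V_2 and V_6 are d-separated given {V_0, V_1, V_4, V_5}.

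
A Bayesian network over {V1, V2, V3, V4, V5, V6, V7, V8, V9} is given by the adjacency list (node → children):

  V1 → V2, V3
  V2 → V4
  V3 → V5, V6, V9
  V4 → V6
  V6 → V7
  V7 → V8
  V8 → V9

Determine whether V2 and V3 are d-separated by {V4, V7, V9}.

3 paths connect V2 and V3; each must be blocked for d-separation to hold:
Path 1: V2 → V4 → V6 ← V3
  V4 is a chain here and V4 is conditioned on, so the path is blocked at V4.
Path 2: V2 → V4 → V6 → V7 → V8 → V9 ← V3
  V4 is a chain here and V4 is conditioned on, so the path is blocked at V4.
Path 3: V2 ← V1 → V3
  V1 is a fork and V1 is not conditioned on — no node blocks this path, so it is active.
At least one path is unblocked, so d-separation fails.

No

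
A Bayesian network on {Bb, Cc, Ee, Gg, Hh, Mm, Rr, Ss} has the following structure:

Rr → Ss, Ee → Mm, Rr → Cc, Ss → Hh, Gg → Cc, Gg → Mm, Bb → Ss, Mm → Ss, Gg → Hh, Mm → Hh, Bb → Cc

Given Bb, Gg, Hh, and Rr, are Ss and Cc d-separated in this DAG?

Yes — Ss and Cc are d-separated given {Bb, Gg, Hh, Rr}.

6 paths connect Ss and Cc; each must be blocked for d-separation to hold:
Path 1: Ss ← Bb → Cc
  Bb is a fork here and Bb is conditioned on, so the path is blocked at Bb.
Path 2: Ss ← Rr → Cc
  Rr is a fork here and Rr is conditioned on, so the path is blocked at Rr.
Path 3: Ss ← Mm ← Gg → Cc
  Gg is a fork here and Gg is conditioned on, so the path is blocked at Gg.
Path 4: Ss ← Mm → Hh ← Gg → Cc
  Gg is a fork here and Gg is conditioned on, so the path is blocked at Gg.
Path 5: Ss → Hh ← Gg → Cc
  Gg is a fork here and Gg is conditioned on, so the path is blocked at Gg.
Path 6: Ss → Hh ← Mm ← Gg → Cc
  Gg is a fork here and Gg is conditioned on, so the path is blocked at Gg.
All paths are blocked; Ss ⊥ Cc | {Bb, Gg, Hh, Rr} holds.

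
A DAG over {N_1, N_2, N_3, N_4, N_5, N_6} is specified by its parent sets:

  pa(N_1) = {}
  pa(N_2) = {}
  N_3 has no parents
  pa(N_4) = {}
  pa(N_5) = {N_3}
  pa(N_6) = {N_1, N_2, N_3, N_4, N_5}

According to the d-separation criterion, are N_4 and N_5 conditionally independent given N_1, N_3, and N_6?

We examine all 2 paths between N_4 and N_5:
Path 1: N_4 → N_6 ← N_5
  N_6 is a collider and N_6 is conditioned on, which opens it — no node blocks this path, so it is active.
Path 2: N_4 → N_6 ← N_3 → N_5
  N_3 is a fork here and N_3 is conditioned on, so the path is blocked at N_3.
Since the path N_4 → N_6 ← N_5 is active, N_4 and N_5 are not d-separated given {N_1, N_3, N_6}.

No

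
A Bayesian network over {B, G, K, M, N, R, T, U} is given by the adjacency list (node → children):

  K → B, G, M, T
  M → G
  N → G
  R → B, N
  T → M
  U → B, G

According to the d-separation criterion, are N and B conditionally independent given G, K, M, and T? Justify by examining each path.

No — N and B are not d-separated given {G, K, M, T}.

Enumerating the 5 paths from N to B and testing each for blocking by {G, K, M, T}:
Path 1: N → G ← U → B
  G is a collider and G is conditioned on, which opens it; U is a fork and U is not conditioned on — no node blocks this path, so it is active.
Path 2: N → G ← M ← T ← K → B
  M is a chain here and M is conditioned on, so the path is blocked at M.
Path 3: N → G ← M ← K → B
  M is a chain here and M is conditioned on, so the path is blocked at M.
Path 4: N → G ← K → B
  K is a fork here and K is conditioned on, so the path is blocked at K.
Path 5: N ← R → B
  R is a fork and R is not conditioned on — no node blocks this path, so it is active.
At least one path is unblocked, so d-separation fails.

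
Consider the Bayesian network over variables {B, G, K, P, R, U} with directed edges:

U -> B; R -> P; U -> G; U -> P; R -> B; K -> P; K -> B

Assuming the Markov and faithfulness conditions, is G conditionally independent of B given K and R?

No

3 paths connect G and B; each must be blocked for d-separation to hold:
  1. G ← U → B — U:fork[open] ⇒ active
  2. G ← U → P ← K → B — U:fork[open]; P:collider[blocks]; K:fork[blocks] ⇒ blocked
  3. G ← U → P ← R → B — U:fork[open]; P:collider[blocks]; R:fork[blocks] ⇒ blocked
Since the path G ← U → B is active, G and B are not d-separated given {K, R}.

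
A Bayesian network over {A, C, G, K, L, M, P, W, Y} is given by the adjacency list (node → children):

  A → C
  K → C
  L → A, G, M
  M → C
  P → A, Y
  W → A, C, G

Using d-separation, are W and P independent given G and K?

Yes — W and P are d-separated given {G, K}.

We examine all 5 paths between W and P:
  1. W → A ← P — A:collider[blocks] ⇒ blocked
  2. W → G ← L → A ← P — G:collider[open]; L:fork[open]; A:collider[blocks] ⇒ blocked
  3. W → G ← L → M → C ← A ← P — G:collider[open]; L:fork[open]; M:chain[open]; C:collider[blocks]; A:chain[open] ⇒ blocked
  4. W → C ← A ← P — C:collider[blocks]; A:chain[open] ⇒ blocked
  5. W → C ← M ← L → A ← P — C:collider[blocks]; M:chain[open]; L:fork[open]; A:collider[blocks] ⇒ blocked
Every path is blocked, so W and P are d-separated given {G, K}.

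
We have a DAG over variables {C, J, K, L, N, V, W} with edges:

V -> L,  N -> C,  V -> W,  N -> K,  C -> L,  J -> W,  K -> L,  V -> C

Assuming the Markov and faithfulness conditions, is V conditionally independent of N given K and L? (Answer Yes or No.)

No — V and N are not d-separated given {K, L}.

There are 4 undirected paths between V and N; checking each against the conditioning set {K, L}:
  1. V → C ← N — C:collider[open] ⇒ active
  2. V → C → L ← K ← N — C:chain[open]; L:collider[open]; K:chain[blocks] ⇒ blocked
  3. V → L ← C ← N — L:collider[open]; C:chain[open] ⇒ active
  4. V → L ← K ← N — L:collider[open]; K:chain[blocks] ⇒ blocked
At least one path is unblocked, so d-separation fails.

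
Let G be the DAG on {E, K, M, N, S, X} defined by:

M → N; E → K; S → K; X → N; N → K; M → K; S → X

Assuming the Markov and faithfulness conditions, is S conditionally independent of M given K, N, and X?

No — S and M are not d-separated given {K, N, X}.

We examine all 4 paths between S and M:
Path 1: S → X → N ← M
  X is a chain here and X is conditioned on, so the path is blocked at X.
Path 2: S → X → N → K ← M
  X is a chain here and X is conditioned on, so the path is blocked at X.
Path 3: S → K ← M
  K is a collider and K is conditioned on, which opens it — no node blocks this path, so it is active.
Path 4: S → K ← N ← M
  N is a chain here and N is conditioned on, so the path is blocked at N.
Since the path S → K ← M is active, S and M are not d-separated given {K, N, X}.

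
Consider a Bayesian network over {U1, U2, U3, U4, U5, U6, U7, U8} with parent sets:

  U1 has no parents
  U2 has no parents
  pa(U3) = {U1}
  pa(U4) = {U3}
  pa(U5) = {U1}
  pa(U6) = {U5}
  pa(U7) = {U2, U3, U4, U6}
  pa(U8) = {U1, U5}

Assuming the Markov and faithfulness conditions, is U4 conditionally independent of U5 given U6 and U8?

6 paths connect U4 and U5; each must be blocked for d-separation to hold:
Path 1: U4 → U7 ← U3 ← U1 → U5
  U7 is a collider here and neither U7 nor any of its descendants is conditioned on, so the collider stays closed — the path is blocked at U7.
Path 2: U4 → U7 ← U3 ← U1 → U8 ← U5
  U7 is a collider here and neither U7 nor any of its descendants is conditioned on, so the collider stays closed — the path is blocked at U7.
Path 3: U4 → U7 ← U6 ← U5
  U7 is a collider here and neither U7 nor any of its descendants is conditioned on, so the collider stays closed — the path is blocked at U7.
Path 4: U4 ← U3 → U7 ← U6 ← U5
  U7 is a collider here and neither U7 nor any of its descendants is conditioned on, so the collider stays closed — the path is blocked at U7.
Path 5: U4 ← U3 ← U1 → U5
  U3 is a chain and U3 is not conditioned on; U1 is a fork and U1 is not conditioned on — no node blocks this path, so it is active.
Path 6: U4 ← U3 ← U1 → U8 ← U5
  U3 is a chain and U3 is not conditioned on; U1 is a fork and U1 is not conditioned on; U8 is a collider and U8 is conditioned on, which opens it — no node blocks this path, so it is active.
At least one path is unblocked, so d-separation fails.

No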